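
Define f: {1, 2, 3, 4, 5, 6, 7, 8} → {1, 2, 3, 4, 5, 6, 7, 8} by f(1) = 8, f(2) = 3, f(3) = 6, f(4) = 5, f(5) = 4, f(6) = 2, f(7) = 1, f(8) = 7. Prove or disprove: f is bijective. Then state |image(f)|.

The values 8, 3, 6, 5, 4, 2, 1, 7 are a permutation of {1, 2, 3, 4, 5, 6, 7, 8}: each element appears exactly once.
So f is injective and surjective, hence bijective.
The image of f is {1, 2, 3, 4, 5, 6, 7, 8}, which has 8 elements.

8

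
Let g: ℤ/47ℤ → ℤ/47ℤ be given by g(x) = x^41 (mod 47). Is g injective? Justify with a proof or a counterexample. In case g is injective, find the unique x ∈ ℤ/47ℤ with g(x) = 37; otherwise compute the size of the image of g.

Since 47 is prime, the nonzero elements of ℤ/47ℤ form a cyclic group of order 46.
As gcd(41, 46) = 1, raising to the 41st power is a bijection on this group: if u^41 ≡ v^41 then (uv^{−1})^41 = 1, and the only element of order dividing gcd(41, 46) = 1 is 1, so u = v.
With g(0) = 0 this makes g injective on all of ℤ/47ℤ, hence bijective (finite equal-size domain and codomain). In particular g is injective.
Since g is injective, we find the preimage of 37. The inverse of x ↦ x^41 on (ℤ/47ℤ)^× is x ↦ x^9, because 41·9 = 369 = 8·46 + 1 ≡ 1 (mod 46) and x^{46} = 1 for x ≠ 0 (Fermat). So g⁻¹(37) = 37^9 mod 47.
Repeated squaring mod 47: 37^1 ≡ 37, 37^2 ≡ 37² = 1369 ≡ 6, 37^4 ≡ 6² = 36, 37^8 ≡ 36² = 1296 ≡ 27. Since 9 = 8 + 1, 37^9 ≡ 27·37: 27·37 = 999 ≡ 12. So 37^9 ≡ 12 (mod 47).
Hence g⁻¹(37) = 12.

12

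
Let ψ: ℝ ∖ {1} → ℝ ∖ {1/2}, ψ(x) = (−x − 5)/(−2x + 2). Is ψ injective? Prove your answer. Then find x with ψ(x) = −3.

1/7

Suppose ψ(u) = ψ(v). Cross-multiplying: (−u − 5)(−2v + 2) = (−v − 5)(−2u + 2).
Expanding both sides and cancelling the symmetric terms leaves −12·(u − v) = 0. Since −12 ≠ 0, u = v. Hence ψ is injective.
Solving ψ(x) = −3: cross-multiplying gives −x − 5 = −3(−2x + 2), which rearranges to −7x = −1, so x = 1/7.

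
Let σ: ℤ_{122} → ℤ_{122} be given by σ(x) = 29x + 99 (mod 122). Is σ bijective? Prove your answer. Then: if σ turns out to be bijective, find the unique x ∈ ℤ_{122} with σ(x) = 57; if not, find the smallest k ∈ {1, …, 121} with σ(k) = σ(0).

Recall: injectivity means: for all a, b in the domain, σ(a) = σ(b) implies a = b.
Suppose σ(a) = σ(b) in ℤ_{122}. Then 29a + 99 ≡ 29b + 99 (mod 122), so 29(a − b) ≡ 0 (mod 122).
Since gcd(29, 122) = 1, 29 is invertible modulo 122, therefore a − b ≡ 0 (mod 122), i.e. a = b.
We now compute 29⁻¹ mod 122 explicitly. Euclid's algorithm: 122 = 4·29 + 6, 29 = 4·6 + 5, 6 = 1·5 + 1; back-substituting gives 1 = 101·29 − 24·122, so 29⁻¹ ≡ 101 (mod 122).
For any y ∈ ℤ_{122}, x = 101(y − 99) mod 122 satisfies σ(x) = 29·101(y − 99) + 99 ≡ y (since 29·101 ≡ 1 mod 122). So every y has a preimage.
So σ is bijective.
Since σ is bijective, we find σ⁻¹(57): we need 29x ≡ 57 − 99 ≡ 80 (mod 122). Using 29⁻¹ = 101: x ≡ 101·80 = 8080 = 66·122 + 28, so x = 28.
Check: σ(28) = 29·28 + 99 = 911 = 7·122 + 57 ≡ 57 (mod 122).

28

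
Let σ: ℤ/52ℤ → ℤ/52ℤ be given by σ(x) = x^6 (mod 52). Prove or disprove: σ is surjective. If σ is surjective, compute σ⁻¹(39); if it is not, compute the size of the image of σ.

σ(1) = 1^6 = 1.
σ(3): Repeated squaring mod 52: 3^1 ≡ 3, 3^2 ≡ 3² = 9, 3^4 ≡ 9² = 81 ≡ 29. Since 6 = 4 + 2, 3^6 ≡ 29·9: 29·9 = 261 ≡ 1. So 3^6 ≡ 1 (mod 52).
So σ(1) = σ(3) = 1 while 1 ≠ 3, hence σ is not injective.
A non-injective map from the 52-element set ℤ/52ℤ to itself takes at most 51 distinct values, so it cannot be surjective. Therefore σ is not surjective.
Since σ is not surjective, we determine |image(σ)|. Computing x^6 mod 52 for each x (by repeated squaring, reducing mod 52 at every step), the values σ(0), σ(1), …, σ(51) are: 0, 1, 12, 1, 40, 25, 12, 25, 12, 1, 40, 25, 40, 13, 40, 25, 40, 1, 12, 25, 12, 25, 40, 1, 12, 1, 0, 1, 12, 1, 40, 25, 12, 25, 12, 1, 40, 25, 40, 13, 40, 25, 40, 1, 12, 25, 12, 25, 40, 1, 12, 1.
The distinct values are {0, 1, 12, 13, 25, 40}; there are 6 of them.

6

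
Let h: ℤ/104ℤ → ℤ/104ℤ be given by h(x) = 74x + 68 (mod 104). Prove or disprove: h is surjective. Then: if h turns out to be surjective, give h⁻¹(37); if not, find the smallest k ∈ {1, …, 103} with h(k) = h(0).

52

Since gcd(74, 104) = 2, we have 74x ≡ 0 (mod 2) for all x, so h(x) ≡ 0 (mod 2).
But 1 ≢ 0 (mod 2), so 1 ∈ ℤ/104ℤ has no preimage. Hence h is not surjective.
Since h is not surjective, we find the least positive k with h(k) = h(0): this means 74k ≡ 0 (mod 104), i.e. 104 ∣ 74k. Since gcd(74, 104) = 2, dividing through by 2 this holds exactly when 52 ∣ 37k, and as gcd(37, 52) = 1, exactly when 52 ∣ k.
The smallest positive such k is 52.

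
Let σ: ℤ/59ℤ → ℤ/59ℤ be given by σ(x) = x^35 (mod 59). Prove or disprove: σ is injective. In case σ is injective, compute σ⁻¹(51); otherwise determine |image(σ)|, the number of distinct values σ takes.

36

Since 59 is prime, the nonzero elements of ℤ/59ℤ form a cyclic group of order 58.
As gcd(35, 58) = 1, raising to the 35th power is a bijection on this group: if s^35 ≡ t^35 then (st^{−1})^35 = 1, and the only element of order dividing gcd(35, 58) = 1 is 1, so s = t.
With σ(0) = 0 this makes σ injective on all of ℤ/59ℤ, hence bijective (finite equal-size domain and codomain). In particular σ is injective.
Since σ is injective, we find the preimage of 51. The inverse of x ↦ x^35 on (ℤ/59ℤ)^× is x ↦ x^5, because 35·5 = 175 = 3·58 + 1 ≡ 1 (mod 58) and x^{58} = 1 for x ≠ 0 (Fermat). So σ⁻¹(51) = 51^5 mod 59.
Repeated squaring mod 59: 51^1 ≡ 51, 51^2 ≡ 51² = 2601 ≡ 5, 51^4 ≡ 5² = 25. Since 5 = 4 + 1, 51^5 ≡ 25·51: 25·51 = 1275 ≡ 36. So 51^5 ≡ 36 (mod 59).
Hence σ⁻¹(51) = 36.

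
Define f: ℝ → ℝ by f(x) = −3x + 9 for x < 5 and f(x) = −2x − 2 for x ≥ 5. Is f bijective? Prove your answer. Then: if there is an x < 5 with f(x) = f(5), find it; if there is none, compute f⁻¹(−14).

Both pieces are strictly decreasing (slopes −3 and −2), so each is injective on its own interval.
The left piece maps (−∞, 5) onto (−6, ∞); the right piece maps [5, ∞) onto (−∞, −12].
The images leave a gap (−6 has no preimage), so f is not surjective, hence not bijective.
Because the two images are disjoint, no x < 5 has f(x) = f(5), so we compute f⁻¹(−14): −14 lies in (−∞, −12], so solve −2x − 2 = −14: x = (−14 + 2)/(−2) = 6.

6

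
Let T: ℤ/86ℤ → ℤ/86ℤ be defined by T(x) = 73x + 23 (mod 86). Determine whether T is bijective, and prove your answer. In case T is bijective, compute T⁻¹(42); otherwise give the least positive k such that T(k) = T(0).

25

By definition, injectivity means: for all s, t in the domain, T(s) = T(t) implies s = t.
Suppose T(s) = T(t) in ℤ/86ℤ. Then 73s + 23 ≡ 73t + 23 (mod 86), therefore 73(s − t) ≡ 0 (mod 86).
Since gcd(73, 86) = 1, 73 is invertible modulo 86, therefore s − t ≡ 0 (mod 86), i.e. s = t.
We now compute 73⁻¹ mod 86 explicitly. Euclid's algorithm: 86 = 1·73 + 13, 73 = 5·13 + 8, 13 = 1·8 + 5, 8 = 1·5 + 3, 5 = 1·3 + 2, 3 = 1·2 + 1; back-substituting gives 1 = 33·73 − 28·86, so 73⁻¹ ≡ 33 (mod 86).
For any y ∈ ℤ/86ℤ, x = 33(y − 23) mod 86 satisfies T(x) = 73·33(y − 23) + 23 ≡ y (since 73·33 ≡ 1 mod 86). So every y has a preimage.
So T is bijective.
Since T is bijective, we find T⁻¹(42): we need 73x ≡ 42 − 23 ≡ 19 (mod 86). Using 73⁻¹ = 33: x ≡ 33·19 = 627 = 7·86 + 25, so x = 25.
Check: T(25) = 73·25 + 23 = 1848 = 21·86 + 42 ≡ 42 (mod 86).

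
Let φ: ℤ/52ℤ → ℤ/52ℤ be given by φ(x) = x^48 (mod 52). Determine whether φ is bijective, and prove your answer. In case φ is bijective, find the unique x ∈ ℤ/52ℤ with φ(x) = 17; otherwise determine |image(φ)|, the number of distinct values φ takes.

4

φ(1) = 1^48 = 1.
φ(3): Repeated squaring mod 52: 3^1 ≡ 3, 3^2 ≡ 3² = 9, 3^4 ≡ 9² = 81 ≡ 29, 3^8 ≡ 29² = 841 ≡ 9, 3^16 ≡ 9² = 81 ≡ 29, 3^32 ≡ 29² = 841 ≡ 9. Since 48 = 32 + 16, 3^48 ≡ 9·29: 9·29 = 261 ≡ 1. So 3^48 ≡ 1 (mod 52).
So φ(1) = φ(3) = 1 while 1 ≠ 3, thus φ is not injective, hence not bijective.
Since φ is not bijective, we determine |image(φ)|. Computing x^48 mod 52 for each x (by repeated squaring, reducing mod 52 at every step), the values φ(0), φ(1), …, φ(51) are: 0, 1, 40, 1, 40, 1, 40, 1, 40, 1, 40, 1, 40, 13, 40, 1, 40, 1, 40, 1, 40, 1, 40, 1, 40, 1, 0, 1, 40, 1, 40, 1, 40, 1, 40, 1, 40, 1, 40, 13, 40, 1, 40, 1, 40, 1, 40, 1, 40, 1, 40, 1.
The distinct values are {0, 1, 13, 40}; there are 4 of them.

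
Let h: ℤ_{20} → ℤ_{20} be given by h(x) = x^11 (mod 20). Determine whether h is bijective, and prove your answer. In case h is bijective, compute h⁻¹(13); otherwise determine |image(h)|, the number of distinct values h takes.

15

h(0) = 0^11 = 0.
h(10): Repeated squaring mod 20: 10^1 ≡ 10, 10^2 ≡ 10² = 100 ≡ 0, 10^4 ≡ 0² = 0, 10^8 ≡ 0² = 0. Since 11 = 8 + 2 + 1, 10^11 ≡ 0·0·10: 0·0 = 0, then 0·10 = 0. So 10^11 ≡ 0 (mod 20).
So h(0) = h(10) = 0 while 0 ≠ 10, thus h is not injective, hence not bijective.
Since h is not bijective, we determine |image(h)|. Computing x^11 mod 20 for each x (by repeated squaring, reducing mod 20 at every step), the values h(0), h(1), …, h(19) are: 0, 1, 8, 7, 4, 5, 16, 3, 12, 9, 0, 11, 8, 17, 4, 15, 16, 13, 12, 19.
The distinct values are {0, 1, 3, 4, 5, 7, 8, 9, 11, 12, 13, 15, 16, 17, 19}; there are 15 of them.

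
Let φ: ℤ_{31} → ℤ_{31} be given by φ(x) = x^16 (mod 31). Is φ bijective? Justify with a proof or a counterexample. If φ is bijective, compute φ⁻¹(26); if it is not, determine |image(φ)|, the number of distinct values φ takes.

φ(15): Repeated squaring mod 31: 15^1 ≡ 15, 15^2 ≡ 15² = 225 ≡ 8, 15^4 ≡ 8² = 64 ≡ 2, 15^8 ≡ 2² = 4, 15^16 ≡ 4² = 16. So 15^16 ≡ 16 (mod 31).
φ(16): Repeated squaring mod 31: 16^1 ≡ 16, 16^2 ≡ 16² = 256 ≡ 8, 16^4 ≡ 8² = 64 ≡ 2, 16^8 ≡ 2² = 4, 16^16 ≡ 4² = 16. So 16^16 ≡ 16 (mod 31).
So φ(15) = φ(16) = 16 while 15 ≠ 16, hence φ is not injective, hence not bijective.
Since φ is not bijective, we determine |image(φ)|. Computing x^16 mod 31 for each x (by repeated squaring, reducing mod 31 at every step), the values φ(0), φ(1), …, φ(30) are: 0, 1, 2, 28, 4, 5, 25, 7, 8, 9, 10, 20, 19, 18, 14, 16, 16, 14, 18, 19, 20, 10, 9, 8, 7, 25, 5, 4, 28, 2, 1.
The distinct values are {0, 1, 2, 4, 5, 7, 8, 9, 10, 14, 16, 18, 19, 20, 25, 28}; there are 16 of them.

16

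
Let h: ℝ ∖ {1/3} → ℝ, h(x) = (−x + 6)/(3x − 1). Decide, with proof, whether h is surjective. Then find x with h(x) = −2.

-4/5

If h(x) = −1/3, cross-multiplying gives 3(−x + 6) = −1(3x − 1), which simplifies to 18 = 1 — false.  So −1/3 has no preimage and h is not surjective.
Solving h(x) = −2: cross-multiplying gives −x + 6 = −2(3x − 1), which rearranges to 5x = −4, so x = −4/5.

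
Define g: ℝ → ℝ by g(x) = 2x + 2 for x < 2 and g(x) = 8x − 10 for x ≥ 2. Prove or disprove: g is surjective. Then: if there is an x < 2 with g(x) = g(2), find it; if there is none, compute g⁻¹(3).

1/2

Both pieces are strictly increasing (slopes 2 and 8), so each is injective on its own interval.
The left piece maps (−∞, 2) onto (−∞, 6); the right piece maps [2, ∞) onto [6, ∞).
These images together cover ℝ, so g is surjective.
Because the two images are disjoint, no x < 2 has g(x) = g(2), so we compute g⁻¹(3): 3 lies in (−∞, 6), so solve 2x + 2 = 3: x = (3 − 2)/2 = 1/2.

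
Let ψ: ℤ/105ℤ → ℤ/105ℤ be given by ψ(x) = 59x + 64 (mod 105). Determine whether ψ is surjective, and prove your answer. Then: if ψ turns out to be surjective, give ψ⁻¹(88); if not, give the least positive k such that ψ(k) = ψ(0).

By definition, ψ is surjective if every y in the codomain equals ψ(x) for some x in the domain.
Since gcd(59, 105) = 1, 59 is invertible modulo 105. Euclid's algorithm: 105 = 1·59 + 46, 59 = 1·46 + 13, 46 = 3·13 + 7, 13 = 1·7 + 6, 7 = 1·6 + 1; back-substituting gives 1 = 89·59 − 50·105, so 59⁻¹ ≡ 89 (mod 105).
For any y ∈ ℤ/105ℤ, x = 89(y − 64) mod 105 satisfies ψ(x) = 59·89(y − 64) + 64 ≡ y (since 59·89 ≡ 1 mod 105). So every y has a preimage.
Thus ψ is surjective.
Since ψ is surjective, we find ψ⁻¹(88): we need 59x ≡ 88 − 64 ≡ 24 (mod 105). Using 59⁻¹ = 89: x ≡ 89·24 = 2136 = 20·105 + 36, so x = 36.
Check: ψ(36) = 59·36 + 64 = 2188 = 20·105 + 88 ≡ 88 (mod 105).

36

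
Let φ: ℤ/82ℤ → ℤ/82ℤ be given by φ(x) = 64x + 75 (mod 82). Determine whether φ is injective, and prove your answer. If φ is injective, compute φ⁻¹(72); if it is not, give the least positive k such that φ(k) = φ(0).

41

We have gcd(64, 82) = 2 > 1. Taking u = 0 and v = 41: φ(0) = 75 and φ(41) = 64·41 + 75 = 2699 ≡ 75 (mod 82).
So φ(0) = φ(41) while 0 ≠ 41, hence φ is not injective.
Since φ is not injective, we find the least positive k with φ(k) = φ(0): this means 64k ≡ 0 (mod 82), i.e. 82 ∣ 64k. Since gcd(64, 82) = 2, dividing through by 2 this holds exactly when 41 ∣ 32k, and as gcd(32, 41) = 1, exactly when 41 ∣ k.
The smallest positive such k is 41.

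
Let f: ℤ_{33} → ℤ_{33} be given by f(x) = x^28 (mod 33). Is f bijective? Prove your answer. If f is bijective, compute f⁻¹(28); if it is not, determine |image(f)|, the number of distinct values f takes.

f(4): Repeated squaring mod 33: 4^1 ≡ 4, 4^2 ≡ 4² = 16, 4^4 ≡ 16² = 256 ≡ 25, 4^8 ≡ 25² = 625 ≡ 31, 4^16 ≡ 31² = 961 ≡ 4. Since 28 = 16 + 8 + 4, 4^28 ≡ 4·31·25: 4·31 = 124 ≡ 25, then 25·25 = 625 ≡ 31. So 4^28 ≡ 31 (mod 33).
f(7): Repeated squaring mod 33: 7^1 ≡ 7, 7^2 ≡ 7² = 49 ≡ 16, 7^4 ≡ 16² = 256 ≡ 25, 7^8 ≡ 25² = 625 ≡ 31, 7^16 ≡ 31² = 961 ≡ 4. Since 28 = 16 + 8 + 4, 7^28 ≡ 4·31·25: 4·31 = 124 ≡ 25, then 25·25 = 625 ≡ 31. So 7^28 ≡ 31 (mod 33).
So f(4) = f(7) = 31 while 4 ≠ 7, so f is not injective, hence not bijective.
Since f is not bijective, we determine |image(f)|. Computing x^28 mod 33 for each x (by repeated squaring, reducing mod 33 at every step), the values f(0), f(1), …, f(32) are: 0, 1, 25, 27, 31, 4, 15, 31, 16, 3, 1, 22, 12, 25, 16, 9, 4, 4, 9, 16, 25, 12, 22, 1, 3, 16, 31, 15, 4, 31, 27, 25, 1.
The distinct values are {0, 1, 3, 4, 9, 12, 15, 16, 22, 25, 27, 31}; there are 12 of them.

12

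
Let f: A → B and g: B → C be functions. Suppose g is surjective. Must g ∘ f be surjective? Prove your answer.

not surjective

No. Take A = {1}, B = C = {1, 2, 3, 4, 5, 6}, f(1) = 1, and g = identity (surjective).
Then (g ∘ f)(1) = 1, and 6 ∈ C has no preimage under g ∘ f, so g ∘ f is not surjective.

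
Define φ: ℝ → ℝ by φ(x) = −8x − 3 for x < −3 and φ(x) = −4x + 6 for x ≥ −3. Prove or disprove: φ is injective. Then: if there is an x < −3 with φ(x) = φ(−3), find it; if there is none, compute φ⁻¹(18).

-3

Both pieces are strictly decreasing (slopes −8 and −4), so each is injective on its own interval.
The left piece maps (−∞, −3) onto (21, ∞); the right piece maps [−3, ∞) onto (−∞, 18].
These images are disjoint, so no value is attained by both pieces. So φ is injective.
Because the two images are disjoint, no x < −3 has φ(x) = φ(−3), so we compute φ⁻¹(18): 18 lies in (−∞, 18], so solve −4x + 6 = 18: x = (18 − 6)/(−4) = −3.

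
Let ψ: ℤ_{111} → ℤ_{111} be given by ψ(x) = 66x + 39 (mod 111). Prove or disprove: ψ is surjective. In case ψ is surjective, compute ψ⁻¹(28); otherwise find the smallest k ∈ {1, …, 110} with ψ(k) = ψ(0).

37

Since gcd(66, 111) = 3, we have 66x ≡ 0 (mod 3) for all x, so ψ(x) ≡ 0 (mod 3).
But 1 ≢ 0 (mod 3), so 1 ∈ ℤ_{111} has no preimage. Hence ψ is not surjective.
Since ψ is not surjective, we find the least positive k with ψ(k) = ψ(0): this means 66k ≡ 0 (mod 111), i.e. 111 ∣ 66k. Since gcd(66, 111) = 3, dividing through by 3 this holds exactly when 37 ∣ 22k, and as gcd(22, 37) = 1, exactly when 37 ∣ k.
The smallest positive such k is 37.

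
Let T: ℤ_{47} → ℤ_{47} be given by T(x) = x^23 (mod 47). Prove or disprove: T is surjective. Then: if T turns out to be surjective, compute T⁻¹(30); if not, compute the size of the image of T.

3

T(1) = 1^23 = 1.
T(2): Repeated squaring mod 47: 2^1 ≡ 2, 2^2 ≡ 2² = 4, 2^4 ≡ 4² = 16, 2^8 ≡ 16² = 256 ≡ 21, 2^16 ≡ 21² = 441 ≡ 18. Since 23 = 16 + 4 + 2 + 1, 2^23 ≡ 18·16·4·2: 18·16 = 288 ≡ 6, then 6·4 = 24, then 24·2 = 48 ≡ 1. So 2^23 ≡ 1 (mod 47).
So T(1) = T(2) = 1 while 1 ≠ 2, thus T is not injective.
A non-injective map from the 47-element set ℤ_{47} to itself takes at most 46 distinct values, so it cannot be surjective. Therefore T is not surjective.
Since T is not surjective, we determine |image(T)|. Computing x^23 mod 47 for each x (by repeated squaring, reducing mod 47 at every step), the values T(0), T(1), …, T(46) are: 0, 1, 1, 1, 1, 46, 1, 1, 1, 1, 46, 46, 1, 46, 1, 46, 1, 1, 1, 46, 46, 1, 46, 46, 1, 1, 46, 1, 1, 46, 46, 46, 1, 46, 1, 46, 1, 1, 46, 46, 46, 46, 1, 46, 46, 46, 46.
The distinct values are {0, 1, 46}; there are 3 of them.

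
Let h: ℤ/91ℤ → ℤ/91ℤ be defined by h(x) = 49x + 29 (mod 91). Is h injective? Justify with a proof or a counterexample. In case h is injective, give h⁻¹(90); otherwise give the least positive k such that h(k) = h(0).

Recall: injectivity means: for all x_1, x_2 in the domain, h(x_1) = h(x_2) implies x_1 = x_2.
We have gcd(49, 91) = 7 > 1. Taking x_1 = 0 and x_2 = 13: h(0) = 29 and h(13) = 49·13 + 29 = 666 ≡ 29 (mod 91).
So h(0) = h(13) while 0 ≠ 13, hence h is not injective.
Since h is not injective, we find the least positive k with h(k) = h(0): this means 49k ≡ 0 (mod 91), i.e. 91 ∣ 49k. Since gcd(49, 91) = 7, dividing through by 7 this holds exactly when 13 ∣ 7k, and as gcd(7, 13) = 1, exactly when 13 ∣ k.
The smallest positive such k is 13.

13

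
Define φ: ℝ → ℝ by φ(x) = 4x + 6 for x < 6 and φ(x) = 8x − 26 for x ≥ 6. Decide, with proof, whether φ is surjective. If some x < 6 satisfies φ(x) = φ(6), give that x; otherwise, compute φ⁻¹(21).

Both pieces are strictly increasing (slopes 4 and 8), so each is injective on its own interval.
The left piece maps (−∞, 6) onto (−∞, 30); the right piece maps [6, ∞) onto [22, ∞).
The union (−∞, 30) ∪ [22, ∞) covers ℝ, so φ is surjective.
For the follow-up: the images overlap, so an x < 6 with φ(x) = φ(6) exists. φ(6) = 22; solving 4x + 6 = 22 for x < 6 gives x = (22 − 6)/4 = 4.

4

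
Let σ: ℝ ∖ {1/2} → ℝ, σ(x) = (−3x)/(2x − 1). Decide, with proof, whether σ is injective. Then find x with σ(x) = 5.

5/13

Suppose σ(a) = σ(b). Cross-multiplying: (−3a)(2b − 1) = (−3b)(2a − 1).
Expanding both sides and cancelling the symmetric terms leaves 3·(a − b) = 0. Since 3 ≠ 0, a = b. So σ is injective.
Solving σ(x) = 5: cross-multiplying gives −3x = 5(2x − 1), which rearranges to −13x = −5, so x = 5/13.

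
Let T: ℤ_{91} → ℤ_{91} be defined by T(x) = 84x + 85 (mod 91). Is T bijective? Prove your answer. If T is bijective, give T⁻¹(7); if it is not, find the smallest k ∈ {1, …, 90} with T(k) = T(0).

We have gcd(84, 91) = 7 > 1. Taking s = 0 and t = 13: T(0) = 85 and T(13) = 84·13 + 85 = 1177 ≡ 85 (mod 91).
So T(0) = T(13) while 0 ≠ 13, thus T is not injective, hence not bijective.
Since T is not bijective, we find the least positive k with T(k) = T(0): this means 84k ≡ 0 (mod 91), i.e. 91 ∣ 84k. Since gcd(84, 91) = 7, dividing through by 7 this holds exactly when 13 ∣ 12k, and as gcd(12, 13) = 1, exactly when 13 ∣ k.
The smallest positive such k is 13.

13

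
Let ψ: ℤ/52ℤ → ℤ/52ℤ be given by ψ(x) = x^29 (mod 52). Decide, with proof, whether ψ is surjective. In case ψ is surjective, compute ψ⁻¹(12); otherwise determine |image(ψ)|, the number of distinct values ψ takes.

ψ(0) = 0^29 = 0.
ψ(26): Repeated squaring mod 52: 26^1 ≡ 26, 26^2 ≡ 26² = 676 ≡ 0, 26^4 ≡ 0² = 0, 26^8 ≡ 0² = 0, 26^16 ≡ 0² = 0. Since 29 = 16 + 8 + 4 + 1, 26^29 ≡ 0·0·0·26: 0·0 = 0, then 0·0 = 0, then 0·26 = 0. So 26^29 ≡ 0 (mod 52).
So ψ(0) = ψ(26) = 0 while 0 ≠ 26, hence ψ is not injective.
A non-injective map from the 52-element set ℤ/52ℤ to itself takes at most 51 distinct values, so it cannot be surjective. Thus ψ is not surjective.
Since ψ is not surjective, we determine |image(ψ)|. Computing x^29 mod 52 for each x (by repeated squaring, reducing mod 52 at every step), the values ψ(0), ψ(1), …, ψ(51) are: 0, 1, 32, 35, 36, 5, 28, 11, 8, 29, 4, 7, 12, 13, 40, 19, 48, 49, 44, 15, 24, 21, 16, 43, 20, 25, 0, 27, 32, 9, 36, 31, 28, 37, 8, 3, 4, 33, 12, 39, 40, 45, 48, 23, 44, 41, 24, 47, 16, 17, 20, 51.
The distinct values are {0, 1, 3, 4, 5, 7, 8, 9, 11, 12, 13, 15, 16, 17, 19, 20, 21, 23, 24, 25, 27, 28, 29, 31, 32, 33, 35, 36, 37, 39, 40, 41, 43, 44, 45, 47, 48, 49, 51}; there are 39 of them.

39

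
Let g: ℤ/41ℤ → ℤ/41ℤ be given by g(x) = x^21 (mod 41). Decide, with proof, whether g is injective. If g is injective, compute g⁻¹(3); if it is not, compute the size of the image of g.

Since 41 is prime, the nonzero elements of ℤ/41ℤ form a cyclic group of order 40.
As gcd(21, 40) = 1, raising to the 21st power is a bijection on this group: if a^21 ≡ b^21 then (ab^{−1})^21 = 1, and the only element of order dividing gcd(21, 40) = 1 is 1, so a = b.
With g(0) = 0 this makes g injective on all of ℤ/41ℤ, hence bijective (finite equal-size domain and codomain). In particular g is injective.
Since g is injective, we find the preimage of 3. The inverse of x ↦ x^21 on (ℤ/41ℤ)^× is x ↦ x^21, because 21·21 = 441 = 11·40 + 1 ≡ 1 (mod 40) and x^{40} = 1 for x ≠ 0 (Fermat). So g⁻¹(3) = 3^21 mod 41.
Repeated squaring mod 41: 3^1 ≡ 3, 3^2 ≡ 3² = 9, 3^4 ≡ 9² = 81 ≡ 40, 3^8 ≡ 40² = 1600 ≡ 1, 3^16 ≡ 1² = 1. Since 21 = 16 + 4 + 1, 3^21 ≡ 1·40·3: 1·40 = 40, then 40·3 = 120 ≡ 38. So 3^21 ≡ 38 (mod 41).
Hence g⁻¹(3) = 38.

38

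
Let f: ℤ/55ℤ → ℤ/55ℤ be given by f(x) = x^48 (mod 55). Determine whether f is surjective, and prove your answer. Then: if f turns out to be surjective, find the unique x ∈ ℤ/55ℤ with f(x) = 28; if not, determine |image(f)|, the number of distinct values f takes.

12

f(4): Repeated squaring mod 55: 4^1 ≡ 4, 4^2 ≡ 4² = 16, 4^4 ≡ 16² = 256 ≡ 36, 4^8 ≡ 36² = 1296 ≡ 31, 4^16 ≡ 31² = 961 ≡ 26, 4^32 ≡ 26² = 676 ≡ 16. Since 48 = 32 + 16, 4^48 ≡ 16·26: 16·26 = 416 ≡ 31. So 4^48 ≡ 31 (mod 55).
f(7): Repeated squaring mod 55: 7^1 ≡ 7, 7^2 ≡ 7² = 49, 7^4 ≡ 49² = 2401 ≡ 36, 7^8 ≡ 36² = 1296 ≡ 31, 7^16 ≡ 31² = 961 ≡ 26, 7^32 ≡ 26² = 676 ≡ 16. Since 48 = 32 + 16, 7^48 ≡ 16·26: 16·26 = 416 ≡ 31. So 7^48 ≡ 31 (mod 55).
So f(4) = f(7) = 31 while 4 ≠ 7, so f is not injective.
A non-injective map from the 55-element set ℤ/55ℤ to itself takes at most 54 distinct values, so it cannot be surjective. Thus f is not surjective.
Since f is not surjective, we determine |image(f)|. Computing x^48 mod 55 for each x (by repeated squaring, reducing mod 55 at every step), the values f(0), f(1), …, f(54) are: 0, 1, 36, 16, 31, 15, 26, 31, 16, 36, 45, 11, 1, 36, 16, 20, 26, 26, 31, 16, 25, 1, 11, 1, 36, 5, 31, 26, 26, 31, 5, 36, 1, 11, 1, 25, 16, 31, 26, 26, 20, 16, 36, 1, 11, 45, 36, 16, 31, 26, 15, 31, 16, 36, 1.
The distinct values are {0, 1, 5, 11, 15, 16, 20, 25, 26, 31, 36, 45}; there are 12 of them.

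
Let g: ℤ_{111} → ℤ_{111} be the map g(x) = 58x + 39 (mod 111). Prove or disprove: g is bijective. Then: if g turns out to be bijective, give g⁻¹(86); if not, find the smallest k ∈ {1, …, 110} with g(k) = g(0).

If g(a) = g(b), then 58a ≡ 58b (mod 111). Because gcd(58, 111) = 1, we may cancel 58 to get a ≡ b (mod 111).
We now compute 58⁻¹ mod 111 explicitly. Euclid's algorithm: 111 = 1·58 + 53, 58 = 1·53 + 5, 53 = 10·5 + 3, 5 = 1·3 + 2, 3 = 1·2 + 1; back-substituting gives 1 = 67·58 − 35·111, so 58⁻¹ ≡ 67 (mod 111).
Then y ↦ 67(y − 39) is a two-sided inverse to g, so every y ∈ ℤ_{111} has a preimage.
Hence g is bijective.
Since g is bijective, we find g⁻¹(86): we need 58x ≡ 86 − 39 ≡ 47 (mod 111). Using 58⁻¹ = 67: x ≡ 67·47 = 3149 = 28·111 + 41, so x = 41.
Check: g(41) = 58·41 + 39 = 2417 = 21·111 + 86 ≡ 86 (mod 111).

41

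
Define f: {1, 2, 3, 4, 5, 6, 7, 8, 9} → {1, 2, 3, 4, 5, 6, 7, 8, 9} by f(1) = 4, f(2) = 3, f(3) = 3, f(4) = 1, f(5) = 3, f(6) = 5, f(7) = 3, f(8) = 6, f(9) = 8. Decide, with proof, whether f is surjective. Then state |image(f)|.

6

No element maps to 2, so f is not surjective.
The image of f is {1, 3, 4, 5, 6, 8}, which has 6 elements.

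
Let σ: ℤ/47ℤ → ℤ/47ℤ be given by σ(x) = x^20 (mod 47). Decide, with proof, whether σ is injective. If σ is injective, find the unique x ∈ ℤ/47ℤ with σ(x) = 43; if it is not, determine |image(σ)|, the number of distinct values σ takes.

σ(23): Repeated squaring mod 47: 23^1 ≡ 23, 23^2 ≡ 23² = 529 ≡ 12, 23^4 ≡ 12² = 144 ≡ 3, 23^8 ≡ 3² = 9, 23^16 ≡ 9² = 81 ≡ 34. Since 20 = 16 + 4, 23^20 ≡ 34·3: 34·3 = 102 ≡ 8. So 23^20 ≡ 8 (mod 47).
σ(24): Repeated squaring mod 47: 24^1 ≡ 24, 24^2 ≡ 24² = 576 ≡ 12, 24^4 ≡ 12² = 144 ≡ 3, 24^8 ≡ 3² = 9, 24^16 ≡ 9² = 81 ≡ 34. Since 20 = 16 + 4, 24^20 ≡ 34·3: 34·3 = 102 ≡ 8. So 24^20 ≡ 8 (mod 47).
So σ(23) = σ(24) = 8 while 23 ≠ 24, so σ is not injective.
Since σ is not injective, we determine |image(σ)|. Computing x^20 mod 47 for each x (by repeated squaring, reducing mod 47 at every step), the values σ(0), σ(1), …, σ(46) are: 0, 1, 6, 7, 36, 3, 42, 37, 28, 2, 18, 25, 17, 4, 34, 21, 27, 32, 12, 16, 14, 24, 9, 8, 8, 9, 24, 14, 16, 12, 32, 27, 21, 34, 4, 17, 25, 18, 2, 28, 37, 42, 3, 36, 7, 6, 1.
The distinct values are {0, 1, 2, 3, 4, 6, 7, 8, 9, 12, 14, 16, 17, 18, 21, 24, 25, 27, 28, 32, 34, 36, 37, 42}; there are 24 of them.

24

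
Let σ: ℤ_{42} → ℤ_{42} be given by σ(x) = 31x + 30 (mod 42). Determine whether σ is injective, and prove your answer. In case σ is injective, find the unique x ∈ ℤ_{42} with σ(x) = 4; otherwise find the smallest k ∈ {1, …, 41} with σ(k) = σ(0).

10

If σ(s) = σ(t), then 31s ≡ 31t (mod 42). Because gcd(31, 42) = 1, we may cancel 31 to get s ≡ t (mod 42).
Hence σ is injective.
We now compute 31⁻¹ mod 42 explicitly. Euclid's algorithm: 42 = 1·31 + 11, 31 = 2·11 + 9, 11 = 1·9 + 2, 9 = 4·2 + 1; back-substituting gives 1 = 19·31 − 14·42, so 31⁻¹ ≡ 19 (mod 42).
Since σ is injective, we find σ⁻¹(4): we need 31x ≡ 4 − 30 ≡ 16 (mod 42). Using 31⁻¹ = 19: x ≡ 19·16 = 304 = 7·42 + 10, so x = 10.
Check: σ(10) = 31·10 + 30 = 340 = 8·42 + 4 ≡ 4 (mod 42).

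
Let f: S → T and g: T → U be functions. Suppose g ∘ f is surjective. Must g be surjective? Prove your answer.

surjective

Let c ∈ U. Since g ∘ f is surjective, some a ∈ S has g(f(a)) = c. Then b = f(a) ∈ T satisfies g(b) = c. So g is surjective.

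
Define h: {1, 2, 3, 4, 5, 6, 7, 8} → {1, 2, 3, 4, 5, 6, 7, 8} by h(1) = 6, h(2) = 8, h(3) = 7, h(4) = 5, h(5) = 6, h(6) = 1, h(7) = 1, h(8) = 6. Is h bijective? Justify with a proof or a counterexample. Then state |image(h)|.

h(1) = 6 = h(5) with 1 ≠ 5, so h is not injective, hence not bijective.
The image of h is {1, 5, 6, 7, 8}, which has 5 elements.

5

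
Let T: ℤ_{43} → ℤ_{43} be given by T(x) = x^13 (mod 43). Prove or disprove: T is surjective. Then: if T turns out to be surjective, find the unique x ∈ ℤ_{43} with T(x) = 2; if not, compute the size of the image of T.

Since 43 is prime, the nonzero elements of ℤ_{43} form a cyclic group of order 42.
As gcd(13, 42) = 1, raising to the 13th power is a bijection on this group: if x_1^13 ≡ x_2^13 then (x_1x_2^{−1})^13 = 1, and the only element of order dividing gcd(13, 42) = 1 is 1, so x_1 = x_2.
With T(0) = 0 this makes T injective on all of ℤ_{43}, hence bijective (finite equal-size domain and codomain). In particular T is surjective.
Since T is surjective, we find the preimage of 2. The inverse of x ↦ x^13 on (ℤ_{43})^× is x ↦ x^13, because 13·13 = 169 = 4·42 + 1 ≡ 1 (mod 42) and x^{42} = 1 for x ≠ 0 (Fermat). So T⁻¹(2) = 2^13 mod 43.
Repeated squaring mod 43: 2^1 ≡ 2, 2^2 ≡ 2² = 4, 2^4 ≡ 4² = 16, 2^8 ≡ 16² = 256 ≡ 41. Since 13 = 8 + 4 + 1, 2^13 ≡ 41·16·2: 41·16 = 656 ≡ 11, then 11·2 = 22. So 2^13 ≡ 22 (mod 43).
Hence T⁻¹(2) = 22.

22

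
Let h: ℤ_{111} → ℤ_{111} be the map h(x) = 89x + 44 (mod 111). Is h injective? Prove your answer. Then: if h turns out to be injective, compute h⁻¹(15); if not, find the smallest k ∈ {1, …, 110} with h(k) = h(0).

77

Suppose h(u) = h(v) in ℤ_{111}. Then 89u + 44 ≡ 89v + 44 (mod 111), therefore 89(u − v) ≡ 0 (mod 111).
Since gcd(89, 111) = 1, 89 is invertible modulo 111, so u − v ≡ 0 (mod 111), i.e. u = v.
Therefore h is injective.
We now compute 89⁻¹ mod 111 explicitly. Euclid's algorithm: 111 = 1·89 + 22, 89 = 4·22 + 1; back-substituting gives 1 = 5·89 − 4·111, so 89⁻¹ ≡ 5 (mod 111).
Since h is injective, we compute h⁻¹(15): solve 89x + 44 ≡ 15 (mod 111), i.e. 89x ≡ 82 (mod 111).
Multiplying by 89⁻¹ = 5 gives x ≡ 5·82 = 410 = 3·111 + 77 ≡ 77 (mod 111).
Check: h(77) = 89·77 + 44 = 6897 = 62·111 + 15 ≡ 15 (mod 111).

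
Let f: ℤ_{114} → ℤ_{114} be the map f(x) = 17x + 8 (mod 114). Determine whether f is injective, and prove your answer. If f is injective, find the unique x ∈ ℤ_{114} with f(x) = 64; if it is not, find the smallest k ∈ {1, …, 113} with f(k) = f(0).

If f(x_1) = f(x_2), then 17x_1 ≡ 17x_2 (mod 114). Because gcd(17, 114) = 1, we may cancel 17 to get x_1 ≡ x_2 (mod 114).
So f is injective.
We now compute 17⁻¹ mod 114 explicitly. Euclid's algorithm: 114 = 6·17 + 12, 17 = 1·12 + 5, 12 = 2·5 + 2, 5 = 2·2 + 1; back-substituting gives 1 = 47·17 − 7·114, so 17⁻¹ ≡ 47 (mod 114).
Since f is injective, we compute f⁻¹(64): solve 17x + 8 ≡ 64 (mod 114), i.e. 17x ≡ 56 (mod 114).
Multiplying by 17⁻¹ = 47 gives x ≡ 47·56 = 2632 = 23·114 + 10 ≡ 10 (mod 114).
Check: f(10) = 17·10 + 8 = 178 = 1·114 + 64 ≡ 64 (mod 114).

10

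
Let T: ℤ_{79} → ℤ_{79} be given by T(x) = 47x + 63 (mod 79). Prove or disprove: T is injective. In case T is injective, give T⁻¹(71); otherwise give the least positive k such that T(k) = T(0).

59

If T(u) = T(v), then 47u ≡ 47v (mod 79). Because gcd(47, 79) = 1, we may cancel 47 to get u ≡ v (mod 79).
So T is injective.
We now compute 47⁻¹ mod 79 explicitly. Euclid's algorithm: 79 = 1·47 + 32, 47 = 1·32 + 15, 32 = 2·15 + 2, 15 = 7·2 + 1; back-substituting gives 1 = 37·47 − 22·79, so 47⁻¹ ≡ 37 (mod 79).
Since T is injective, we compute T⁻¹(71): solve 47x + 63 ≡ 71 (mod 79), i.e. 47x ≡ 8 (mod 79).
Multiplying by 47⁻¹ = 37 gives x ≡ 37·8 = 296 = 3·79 + 59 ≡ 59 (mod 79).
Check: T(59) = 47·59 + 63 = 2836 = 35·79 + 71 ≡ 71 (mod 79).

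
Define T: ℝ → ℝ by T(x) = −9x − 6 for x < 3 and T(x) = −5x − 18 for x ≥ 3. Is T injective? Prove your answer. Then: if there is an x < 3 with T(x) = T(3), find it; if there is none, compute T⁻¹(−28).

Both pieces are strictly decreasing (slopes −9 and −5), so each is injective on its own interval.
The left piece maps (−∞, 3) onto (−33, ∞); the right piece maps [3, ∞) onto (−∞, −33].
These images are disjoint, so no value is attained by both pieces. Therefore T is injective.
Because the two images are disjoint, no x < 3 has T(x) = T(3), so we compute T⁻¹(−28): −28 lies in (−33, ∞), so solve −9x − 6 = −28: x = (−28 + 6)/(−9) = 22/9.

22/9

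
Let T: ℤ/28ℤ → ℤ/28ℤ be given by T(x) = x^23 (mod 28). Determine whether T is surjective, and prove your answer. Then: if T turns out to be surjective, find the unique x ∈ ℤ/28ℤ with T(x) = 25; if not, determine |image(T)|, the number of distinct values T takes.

21

T(0) = 0^23 = 0.
T(14): Repeated squaring mod 28: 14^1 ≡ 14, 14^2 ≡ 14² = 196 ≡ 0, 14^4 ≡ 0² = 0, 14^8 ≡ 0² = 0, 14^16 ≡ 0² = 0. Since 23 = 16 + 4 + 2 + 1, 14^23 ≡ 0·0·0·14: 0·0 = 0, then 0·0 = 0, then 0·14 = 0. So 14^23 ≡ 0 (mod 28).
So T(0) = T(14) = 0 while 0 ≠ 14, thus T is not injective.
A non-injective map from the 28-element set ℤ/28ℤ to itself takes at most 27 distinct values, so it cannot be surjective. Therefore T is not surjective.
Since T is not surjective, we determine |image(T)|. Computing x^23 mod 28 for each x (by repeated squaring, reducing mod 28 at every step), the values T(0), T(1), …, T(27) are: 0, 1, 4, 19, 16, 17, 20, 7, 8, 25, 12, 23, 24, 13, 0, 15, 4, 5, 16, 3, 20, 21, 8, 11, 12, 9, 24, 27.
The distinct values are {0, 1, 3, 4, 5, 7, 8, 9, 11, 12, 13, 15, 16, 17, 19, 20, 21, 23, 24, 25, 27}; there are 21 of them.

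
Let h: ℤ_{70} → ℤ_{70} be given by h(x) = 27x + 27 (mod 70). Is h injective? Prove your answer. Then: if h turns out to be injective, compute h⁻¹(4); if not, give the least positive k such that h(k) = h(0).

By definition, h is injective when h(u) = h(v) forces u = v.
Suppose h(u) = h(v) in ℤ_{70}. Then 27u + 27 ≡ 27v + 27 (mod 70), therefore 27(u − v) ≡ 0 (mod 70).
Since gcd(27, 70) = 1, 27 is invertible modulo 70, therefore u − v ≡ 0 (mod 70), i.e. u = v.
Hence h is injective.
We now compute 27⁻¹ mod 70 explicitly. Euclid's algorithm: 70 = 2·27 + 16, 27 = 1·16 + 11, 16 = 1·11 + 5, 11 = 2·5 + 1; back-substituting gives 1 = 13·27 − 5·70, so 27⁻¹ ≡ 13 (mod 70).
Since h is injective, we compute h⁻¹(4): solve 27x + 27 ≡ 4 (mod 70), i.e. 27x ≡ 47 (mod 70).
Multiplying by 27⁻¹ = 13 gives x ≡ 13·47 = 611 = 8·70 + 51 ≡ 51 (mod 70).
Check: h(51) = 27·51 + 27 = 1404 = 20·70 + 4 ≡ 4 (mod 70).

51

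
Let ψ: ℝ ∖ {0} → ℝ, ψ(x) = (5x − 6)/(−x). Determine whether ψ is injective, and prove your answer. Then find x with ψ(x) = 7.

Suppose ψ(s) = ψ(t). Cross-multiplying: (5s − 6)(−t) = (5t − 6)(−s).
Expanding both sides and cancelling the symmetric terms leaves −6·(s − t) = 0. Since −6 ≠ 0, s = t. Thus ψ is injective.
Solving ψ(x) = 7: cross-multiplying gives 5x − 6 = 7(−x), which rearranges to 12x = 6, so x = 1/2.

1/2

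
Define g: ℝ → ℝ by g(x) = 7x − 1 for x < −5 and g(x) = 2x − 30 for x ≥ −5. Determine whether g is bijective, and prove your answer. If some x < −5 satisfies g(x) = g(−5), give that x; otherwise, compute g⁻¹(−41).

Both pieces are strictly increasing (slopes 7 and 2), so each is injective on its own interval.
The left piece maps (−∞, −5) onto (−∞, −36); the right piece maps [−5, ∞) onto [−40, ∞).
These images overlap. In particular g(−5) = −40 (right piece), and solving 7x − 1 = −40 on the left piece gives x = −39/7 < −5.
So g(−39/7) = g(−5) with −39/7 ≠ −5, and g is not injective, hence not bijective. This x = −39/7 is the requested value below −5.

-39/7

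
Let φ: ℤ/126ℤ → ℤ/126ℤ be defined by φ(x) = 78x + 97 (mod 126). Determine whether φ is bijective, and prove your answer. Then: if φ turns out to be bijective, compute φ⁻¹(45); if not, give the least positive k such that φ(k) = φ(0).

21

Recall: φ is injective if φ(a) = φ(b) implies a = b.
We have gcd(78, 126) = 6 > 1. Taking a = 0 and b = 21: φ(0) = 97 and φ(21) = 78·21 + 97 = 1735 ≡ 97 (mod 126).
So φ(0) = φ(21) while 0 ≠ 21, thus φ is not injective, hence not bijective.
Since φ is not bijective, we find the least positive k with φ(k) = φ(0): this means 78k ≡ 0 (mod 126), i.e. 126 ∣ 78k. Since gcd(78, 126) = 6, dividing through by 6 this holds exactly when 21 ∣ 13k, and as gcd(13, 21) = 1, exactly when 21 ∣ k.
The smallest positive such k is 21.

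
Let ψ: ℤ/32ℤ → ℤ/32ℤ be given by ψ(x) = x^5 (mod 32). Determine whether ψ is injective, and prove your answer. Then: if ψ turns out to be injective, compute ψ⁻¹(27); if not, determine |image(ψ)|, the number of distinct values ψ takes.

17

ψ(0) = 0^5 = 0.
ψ(2): Repeated squaring mod 32: 2^1 ≡ 2, 2^2 ≡ 2² = 4, 2^4 ≡ 4² = 16. Since 5 = 4 + 1, 2^5 ≡ 16·2: 16·2 = 32 ≡ 0. So 2^5 ≡ 0 (mod 32).
So ψ(0) = ψ(2) = 0 while 0 ≠ 2, thus ψ is not injective.
Since ψ is not injective, we determine |image(ψ)|. Computing x^5 mod 32 for each x (by repeated squaring, reducing mod 32 at every step), the values ψ(0), ψ(1), …, ψ(31) are: 0, 1, 0, 19, 0, 21, 0, 7, 0, 9, 0, 27, 0, 29, 0, 15, 0, 17, 0, 3, 0, 5, 0, 23, 0, 25, 0, 11, 0, 13, 0, 31.
The distinct values are {0, 1, 3, 5, 7, 9, 11, 13, 15, 17, 19, 21, 23, 25, 27, 29, 31}; there are 17 of them.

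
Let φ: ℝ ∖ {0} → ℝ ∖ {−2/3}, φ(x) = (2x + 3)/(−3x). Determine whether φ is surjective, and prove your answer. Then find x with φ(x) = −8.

3/22

For any y ≠ −2/3, solving y(−3x) = 2x + 3 for x gives a well-defined x ≠ 0. So φ is surjective.
Solving φ(x) = −8: cross-multiplying gives 2x + 3 = −8(−3x), which rearranges to −22x = −3, so x = 3/22.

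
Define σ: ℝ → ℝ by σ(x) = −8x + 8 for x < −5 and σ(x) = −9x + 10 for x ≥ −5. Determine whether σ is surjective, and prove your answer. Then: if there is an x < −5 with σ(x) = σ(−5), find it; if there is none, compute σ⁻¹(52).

-47/8

Both pieces are strictly decreasing (slopes −8 and −9), so each is injective on its own interval.
The left piece maps (−∞, −5) onto (48, ∞); the right piece maps [−5, ∞) onto (−∞, 55].
The union (48, ∞) ∪ (−∞, 55] covers ℝ, so σ is surjective.
For the follow-up: the images overlap, so an x < −5 with σ(x) = σ(−5) exists. σ(−5) = 55; solving −8x + 8 = 55 for x < −5 gives x = (55 − 8)/(−8) = −47/8.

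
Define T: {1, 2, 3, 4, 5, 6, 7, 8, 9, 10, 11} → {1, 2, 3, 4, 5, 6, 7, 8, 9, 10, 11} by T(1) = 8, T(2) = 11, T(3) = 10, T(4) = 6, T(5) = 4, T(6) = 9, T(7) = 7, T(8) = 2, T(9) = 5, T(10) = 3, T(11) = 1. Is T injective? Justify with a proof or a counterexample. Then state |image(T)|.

11

The values T(1), …, T(11) are 8, 11, 10, 6, 4, 9, 7, 2, 5, 3, 1 — all distinct.
So T(a) = T(b) only when a = b, and T is injective.
The image of T is {1, 2, 3, 4, 5, 6, 7, 8, 9, 10, 11}, which has 11 elements.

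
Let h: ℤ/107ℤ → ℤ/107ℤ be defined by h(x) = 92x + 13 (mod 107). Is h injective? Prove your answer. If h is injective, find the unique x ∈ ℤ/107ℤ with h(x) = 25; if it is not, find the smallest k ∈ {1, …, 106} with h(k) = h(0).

42

If h(s) = h(t), then 92s ≡ 92t (mod 107). Because gcd(92, 107) = 1, we may cancel 92 to get s ≡ t (mod 107).
Therefore h is injective.
We now compute 92⁻¹ mod 107 explicitly. Euclid's algorithm: 107 = 1·92 + 15, 92 = 6·15 + 2, 15 = 7·2 + 1; back-substituting gives 1 = 57·92 − 49·107, so 92⁻¹ ≡ 57 (mod 107).
Since h is injective, we find h⁻¹(25): we need 92x ≡ 25 − 13 ≡ 12 (mod 107). Using 92⁻¹ = 57: x ≡ 57·12 = 684 = 6·107 + 42, so x = 42.
Check: h(42) = 92·42 + 13 = 3877 = 36·107 + 25 ≡ 25 (mod 107).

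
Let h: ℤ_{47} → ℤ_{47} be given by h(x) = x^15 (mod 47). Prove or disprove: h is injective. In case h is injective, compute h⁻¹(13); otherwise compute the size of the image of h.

43

Since 47 is prime, the nonzero elements of ℤ_{47} form a cyclic group of order 46.
As gcd(15, 46) = 1, raising to the 15th power is a bijection on this group: if a^15 ≡ b^15 then (ab^{−1})^15 = 1, and the only element of order dividing gcd(15, 46) = 1 is 1, so a = b.
With h(0) = 0 this makes h injective on all of ℤ_{47}, hence bijective (finite equal-size domain and codomain). In particular h is injective.
Since h is injective, we find the preimage of 13. The inverse of x ↦ x^15 on (ℤ_{47})^× is x ↦ x^43, because 15·43 = 645 = 14·46 + 1 ≡ 1 (mod 46) and x^{46} = 1 for x ≠ 0 (Fermat). So h⁻¹(13) = 13^43 mod 47.
Repeated squaring mod 47: 13^1 ≡ 13, 13^2 ≡ 13² = 169 ≡ 28, 13^4 ≡ 28² = 784 ≡ 32, 13^8 ≡ 32² = 1024 ≡ 37, 13^16 ≡ 37² = 1369 ≡ 6, 13^32 ≡ 6² = 36. Since 43 = 32 + 8 + 2 + 1, 13^43 ≡ 36·37·28·13: 36·37 = 1332 ≡ 16, then 16·28 = 448 ≡ 25, then 25·13 = 325 ≡ 43. So 13^43 ≡ 43 (mod 47).
Hence h⁻¹(13) = 43.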